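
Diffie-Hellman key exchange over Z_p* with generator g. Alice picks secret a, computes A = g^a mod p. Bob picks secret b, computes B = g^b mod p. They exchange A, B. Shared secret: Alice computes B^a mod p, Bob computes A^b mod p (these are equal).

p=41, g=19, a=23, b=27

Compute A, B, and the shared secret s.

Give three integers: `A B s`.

A = 19^23 mod 41  (bits of 23 = 10111)
  bit 0 = 1: r = r^2 * 19 mod 41 = 1^2 * 19 = 1*19 = 19
  bit 1 = 0: r = r^2 mod 41 = 19^2 = 33
  bit 2 = 1: r = r^2 * 19 mod 41 = 33^2 * 19 = 23*19 = 27
  bit 3 = 1: r = r^2 * 19 mod 41 = 27^2 * 19 = 32*19 = 34
  bit 4 = 1: r = r^2 * 19 mod 41 = 34^2 * 19 = 8*19 = 29
  -> A = 29
B = 19^27 mod 41  (bits of 27 = 11011)
  bit 0 = 1: r = r^2 * 19 mod 41 = 1^2 * 19 = 1*19 = 19
  bit 1 = 1: r = r^2 * 19 mod 41 = 19^2 * 19 = 33*19 = 12
  bit 2 = 0: r = r^2 mod 41 = 12^2 = 21
  bit 3 = 1: r = r^2 * 19 mod 41 = 21^2 * 19 = 31*19 = 15
  bit 4 = 1: r = r^2 * 19 mod 41 = 15^2 * 19 = 20*19 = 11
  -> B = 11
s = B^a = 11^23 mod 41  (bits of 23 = 10111)
  bit 0 = 1: r = r^2 * 11 mod 41 = 1^2 * 11 = 1*11 = 11
  bit 1 = 0: r = r^2 mod 41 = 11^2 = 39
  bit 2 = 1: r = r^2 * 11 mod 41 = 39^2 * 11 = 4*11 = 3
  bit 3 = 1: r = r^2 * 11 mod 41 = 3^2 * 11 = 9*11 = 17
  bit 4 = 1: r = r^2 * 11 mod 41 = 17^2 * 11 = 2*11 = 22
  -> s = B^a = 22

Answer: 29 11 22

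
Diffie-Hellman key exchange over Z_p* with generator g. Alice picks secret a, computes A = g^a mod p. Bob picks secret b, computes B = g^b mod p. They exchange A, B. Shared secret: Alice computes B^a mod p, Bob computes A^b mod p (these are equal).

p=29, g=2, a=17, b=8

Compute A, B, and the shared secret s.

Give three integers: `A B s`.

Answer: 21 24 20

Derivation:
A = 2^17 mod 29  (bits of 17 = 10001)
  bit 0 = 1: r = r^2 * 2 mod 29 = 1^2 * 2 = 1*2 = 2
  bit 1 = 0: r = r^2 mod 29 = 2^2 = 4
  bit 2 = 0: r = r^2 mod 29 = 4^2 = 16
  bit 3 = 0: r = r^2 mod 29 = 16^2 = 24
  bit 4 = 1: r = r^2 * 2 mod 29 = 24^2 * 2 = 25*2 = 21
  -> A = 21
B = 2^8 mod 29  (bits of 8 = 1000)
  bit 0 = 1: r = r^2 * 2 mod 29 = 1^2 * 2 = 1*2 = 2
  bit 1 = 0: r = r^2 mod 29 = 2^2 = 4
  bit 2 = 0: r = r^2 mod 29 = 4^2 = 16
  bit 3 = 0: r = r^2 mod 29 = 16^2 = 24
  -> B = 24
s = B^a = 24^17 mod 29  (bits of 17 = 10001)
  bit 0 = 1: r = r^2 * 24 mod 29 = 1^2 * 24 = 1*24 = 24
  bit 1 = 0: r = r^2 mod 29 = 24^2 = 25
  bit 2 = 0: r = r^2 mod 29 = 25^2 = 16
  bit 3 = 0: r = r^2 mod 29 = 16^2 = 24
  bit 4 = 1: r = r^2 * 24 mod 29 = 24^2 * 24 = 25*24 = 20
  -> s = B^a = 20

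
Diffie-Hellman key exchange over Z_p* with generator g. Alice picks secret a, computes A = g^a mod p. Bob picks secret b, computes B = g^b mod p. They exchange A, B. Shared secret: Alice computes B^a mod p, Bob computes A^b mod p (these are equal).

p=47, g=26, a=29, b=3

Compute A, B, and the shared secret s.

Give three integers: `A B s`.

Answer: 43 45 30

Derivation:
A = 26^29 mod 47  (bits of 29 = 11101)
  bit 0 = 1: r = r^2 * 26 mod 47 = 1^2 * 26 = 1*26 = 26
  bit 1 = 1: r = r^2 * 26 mod 47 = 26^2 * 26 = 18*26 = 45
  bit 2 = 1: r = r^2 * 26 mod 47 = 45^2 * 26 = 4*26 = 10
  bit 3 = 0: r = r^2 mod 47 = 10^2 = 6
  bit 4 = 1: r = r^2 * 26 mod 47 = 6^2 * 26 = 36*26 = 43
  -> A = 43
B = 26^3 mod 47  (bits of 3 = 11)
  bit 0 = 1: r = r^2 * 26 mod 47 = 1^2 * 26 = 1*26 = 26
  bit 1 = 1: r = r^2 * 26 mod 47 = 26^2 * 26 = 18*26 = 45
  -> B = 45
s = B^a = 45^29 mod 47  (bits of 29 = 11101)
  bit 0 = 1: r = r^2 * 45 mod 47 = 1^2 * 45 = 1*45 = 45
  bit 1 = 1: r = r^2 * 45 mod 47 = 45^2 * 45 = 4*45 = 39
  bit 2 = 1: r = r^2 * 45 mod 47 = 39^2 * 45 = 17*45 = 13
  bit 3 = 0: r = r^2 mod 47 = 13^2 = 28
  bit 4 = 1: r = r^2 * 45 mod 47 = 28^2 * 45 = 32*45 = 30
  -> s = B^a = 30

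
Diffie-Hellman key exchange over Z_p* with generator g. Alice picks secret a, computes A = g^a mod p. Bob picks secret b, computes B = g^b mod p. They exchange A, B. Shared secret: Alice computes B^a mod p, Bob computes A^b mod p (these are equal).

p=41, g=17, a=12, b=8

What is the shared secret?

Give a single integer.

Answer: 10

Derivation:
A = 17^12 mod 41  (bits of 12 = 1100)
  bit 0 = 1: r = r^2 * 17 mod 41 = 1^2 * 17 = 1*17 = 17
  bit 1 = 1: r = r^2 * 17 mod 41 = 17^2 * 17 = 2*17 = 34
  bit 2 = 0: r = r^2 mod 41 = 34^2 = 8
  bit 3 = 0: r = r^2 mod 41 = 8^2 = 23
  -> A = 23
B = 17^8 mod 41  (bits of 8 = 1000)
  bit 0 = 1: r = r^2 * 17 mod 41 = 1^2 * 17 = 1*17 = 17
  bit 1 = 0: r = r^2 mod 41 = 17^2 = 2
  bit 2 = 0: r = r^2 mod 41 = 2^2 = 4
  bit 3 = 0: r = r^2 mod 41 = 4^2 = 16
  -> B = 16
s = B^a = 16^12 mod 41  (bits of 12 = 1100)
  bit 0 = 1: r = r^2 * 16 mod 41 = 1^2 * 16 = 1*16 = 16
  bit 1 = 1: r = r^2 * 16 mod 41 = 16^2 * 16 = 10*16 = 37
  bit 2 = 0: r = r^2 mod 41 = 37^2 = 16
  bit 3 = 0: r = r^2 mod 41 = 16^2 = 10
  -> s = B^a = 10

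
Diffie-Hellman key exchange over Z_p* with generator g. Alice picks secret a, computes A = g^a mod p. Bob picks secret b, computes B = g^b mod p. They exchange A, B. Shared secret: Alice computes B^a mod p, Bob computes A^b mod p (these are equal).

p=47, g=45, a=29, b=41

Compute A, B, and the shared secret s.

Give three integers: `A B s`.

Answer: 30 22 29

Derivation:
A = 45^29 mod 47  (bits of 29 = 11101)
  bit 0 = 1: r = r^2 * 45 mod 47 = 1^2 * 45 = 1*45 = 45
  bit 1 = 1: r = r^2 * 45 mod 47 = 45^2 * 45 = 4*45 = 39
  bit 2 = 1: r = r^2 * 45 mod 47 = 39^2 * 45 = 17*45 = 13
  bit 3 = 0: r = r^2 mod 47 = 13^2 = 28
  bit 4 = 1: r = r^2 * 45 mod 47 = 28^2 * 45 = 32*45 = 30
  -> A = 30
B = 45^41 mod 47  (bits of 41 = 101001)
  bit 0 = 1: r = r^2 * 45 mod 47 = 1^2 * 45 = 1*45 = 45
  bit 1 = 0: r = r^2 mod 47 = 45^2 = 4
  bit 2 = 1: r = r^2 * 45 mod 47 = 4^2 * 45 = 16*45 = 15
  bit 3 = 0: r = r^2 mod 47 = 15^2 = 37
  bit 4 = 0: r = r^2 mod 47 = 37^2 = 6
  bit 5 = 1: r = r^2 * 45 mod 47 = 6^2 * 45 = 36*45 = 22
  -> B = 22
s = B^a = 22^29 mod 47  (bits of 29 = 11101)
  bit 0 = 1: r = r^2 * 22 mod 47 = 1^2 * 22 = 1*22 = 22
  bit 1 = 1: r = r^2 * 22 mod 47 = 22^2 * 22 = 14*22 = 26
  bit 2 = 1: r = r^2 * 22 mod 47 = 26^2 * 22 = 18*22 = 20
  bit 3 = 0: r = r^2 mod 47 = 20^2 = 24
  bit 4 = 1: r = r^2 * 22 mod 47 = 24^2 * 22 = 12*22 = 29
  -> s = B^a = 29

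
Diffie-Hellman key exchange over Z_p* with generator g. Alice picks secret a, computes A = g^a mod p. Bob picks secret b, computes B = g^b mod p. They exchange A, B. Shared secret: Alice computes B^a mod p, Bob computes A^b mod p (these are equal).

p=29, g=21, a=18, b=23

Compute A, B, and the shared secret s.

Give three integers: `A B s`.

A = 21^18 mod 29  (bits of 18 = 10010)
  bit 0 = 1: r = r^2 * 21 mod 29 = 1^2 * 21 = 1*21 = 21
  bit 1 = 0: r = r^2 mod 29 = 21^2 = 6
  bit 2 = 0: r = r^2 mod 29 = 6^2 = 7
  bit 3 = 1: r = r^2 * 21 mod 29 = 7^2 * 21 = 20*21 = 14
  bit 4 = 0: r = r^2 mod 29 = 14^2 = 22
  -> A = 22
B = 21^23 mod 29  (bits of 23 = 10111)
  bit 0 = 1: r = r^2 * 21 mod 29 = 1^2 * 21 = 1*21 = 21
  bit 1 = 0: r = r^2 mod 29 = 21^2 = 6
  bit 2 = 1: r = r^2 * 21 mod 29 = 6^2 * 21 = 7*21 = 2
  bit 3 = 1: r = r^2 * 21 mod 29 = 2^2 * 21 = 4*21 = 26
  bit 4 = 1: r = r^2 * 21 mod 29 = 26^2 * 21 = 9*21 = 15
  -> B = 15
s = B^a = 15^18 mod 29  (bits of 18 = 10010)
  bit 0 = 1: r = r^2 * 15 mod 29 = 1^2 * 15 = 1*15 = 15
  bit 1 = 0: r = r^2 mod 29 = 15^2 = 22
  bit 2 = 0: r = r^2 mod 29 = 22^2 = 20
  bit 3 = 1: r = r^2 * 15 mod 29 = 20^2 * 15 = 23*15 = 26
  bit 4 = 0: r = r^2 mod 29 = 26^2 = 9
  -> s = B^a = 9

Answer: 22 15 9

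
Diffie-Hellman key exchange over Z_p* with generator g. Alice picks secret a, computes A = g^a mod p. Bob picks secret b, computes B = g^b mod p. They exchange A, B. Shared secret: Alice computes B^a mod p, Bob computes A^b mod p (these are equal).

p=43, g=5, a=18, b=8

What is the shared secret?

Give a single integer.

A = 5^18 mod 43  (bits of 18 = 10010)
  bit 0 = 1: r = r^2 * 5 mod 43 = 1^2 * 5 = 1*5 = 5
  bit 1 = 0: r = r^2 mod 43 = 5^2 = 25
  bit 2 = 0: r = r^2 mod 43 = 25^2 = 23
  bit 3 = 1: r = r^2 * 5 mod 43 = 23^2 * 5 = 13*5 = 22
  bit 4 = 0: r = r^2 mod 43 = 22^2 = 11
  -> A = 11
B = 5^8 mod 43  (bits of 8 = 1000)
  bit 0 = 1: r = r^2 * 5 mod 43 = 1^2 * 5 = 1*5 = 5
  bit 1 = 0: r = r^2 mod 43 = 5^2 = 25
  bit 2 = 0: r = r^2 mod 43 = 25^2 = 23
  bit 3 = 0: r = r^2 mod 43 = 23^2 = 13
  -> B = 13
s = B^a = 13^18 mod 43  (bits of 18 = 10010)
  bit 0 = 1: r = r^2 * 13 mod 43 = 1^2 * 13 = 1*13 = 13
  bit 1 = 0: r = r^2 mod 43 = 13^2 = 40
  bit 2 = 0: r = r^2 mod 43 = 40^2 = 9
  bit 3 = 1: r = r^2 * 13 mod 43 = 9^2 * 13 = 38*13 = 21
  bit 4 = 0: r = r^2 mod 43 = 21^2 = 11
  -> s = B^a = 11

Answer: 11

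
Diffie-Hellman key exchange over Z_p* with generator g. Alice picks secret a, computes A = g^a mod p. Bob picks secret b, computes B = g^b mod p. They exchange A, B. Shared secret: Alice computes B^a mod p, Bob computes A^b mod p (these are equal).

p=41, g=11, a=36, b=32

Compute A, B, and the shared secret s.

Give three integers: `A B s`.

Answer: 31 18 18

Derivation:
A = 11^36 mod 41  (bits of 36 = 100100)
  bit 0 = 1: r = r^2 * 11 mod 41 = 1^2 * 11 = 1*11 = 11
  bit 1 = 0: r = r^2 mod 41 = 11^2 = 39
  bit 2 = 0: r = r^2 mod 41 = 39^2 = 4
  bit 3 = 1: r = r^2 * 11 mod 41 = 4^2 * 11 = 16*11 = 12
  bit 4 = 0: r = r^2 mod 41 = 12^2 = 21
  bit 5 = 0: r = r^2 mod 41 = 21^2 = 31
  -> A = 31
B = 11^32 mod 41  (bits of 32 = 100000)
  bit 0 = 1: r = r^2 * 11 mod 41 = 1^2 * 11 = 1*11 = 11
  bit 1 = 0: r = r^2 mod 41 = 11^2 = 39
  bit 2 = 0: r = r^2 mod 41 = 39^2 = 4
  bit 3 = 0: r = r^2 mod 41 = 4^2 = 16
  bit 4 = 0: r = r^2 mod 41 = 16^2 = 10
  bit 5 = 0: r = r^2 mod 41 = 10^2 = 18
  -> B = 18
s = B^a = 18^36 mod 41  (bits of 36 = 100100)
  bit 0 = 1: r = r^2 * 18 mod 41 = 1^2 * 18 = 1*18 = 18
  bit 1 = 0: r = r^2 mod 41 = 18^2 = 37
  bit 2 = 0: r = r^2 mod 41 = 37^2 = 16
  bit 3 = 1: r = r^2 * 18 mod 41 = 16^2 * 18 = 10*18 = 16
  bit 4 = 0: r = r^2 mod 41 = 16^2 = 10
  bit 5 = 0: r = r^2 mod 41 = 10^2 = 18
  -> s = B^a = 18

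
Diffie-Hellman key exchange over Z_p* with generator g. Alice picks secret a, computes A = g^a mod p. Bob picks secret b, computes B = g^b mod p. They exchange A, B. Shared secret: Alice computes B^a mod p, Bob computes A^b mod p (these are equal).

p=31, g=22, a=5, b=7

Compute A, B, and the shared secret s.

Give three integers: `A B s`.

A = 22^5 mod 31  (bits of 5 = 101)
  bit 0 = 1: r = r^2 * 22 mod 31 = 1^2 * 22 = 1*22 = 22
  bit 1 = 0: r = r^2 mod 31 = 22^2 = 19
  bit 2 = 1: r = r^2 * 22 mod 31 = 19^2 * 22 = 20*22 = 6
  -> A = 6
B = 22^7 mod 31  (bits of 7 = 111)
  bit 0 = 1: r = r^2 * 22 mod 31 = 1^2 * 22 = 1*22 = 22
  bit 1 = 1: r = r^2 * 22 mod 31 = 22^2 * 22 = 19*22 = 15
  bit 2 = 1: r = r^2 * 22 mod 31 = 15^2 * 22 = 8*22 = 21
  -> B = 21
s = B^a = 21^5 mod 31  (bits of 5 = 101)
  bit 0 = 1: r = r^2 * 21 mod 31 = 1^2 * 21 = 1*21 = 21
  bit 1 = 0: r = r^2 mod 31 = 21^2 = 7
  bit 2 = 1: r = r^2 * 21 mod 31 = 7^2 * 21 = 18*21 = 6
  -> s = B^a = 6

Answer: 6 21 6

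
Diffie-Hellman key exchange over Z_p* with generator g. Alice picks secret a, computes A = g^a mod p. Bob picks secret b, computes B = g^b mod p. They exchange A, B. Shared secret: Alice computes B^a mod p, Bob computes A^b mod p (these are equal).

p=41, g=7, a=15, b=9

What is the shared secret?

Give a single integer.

A = 7^15 mod 41  (bits of 15 = 1111)
  bit 0 = 1: r = r^2 * 7 mod 41 = 1^2 * 7 = 1*7 = 7
  bit 1 = 1: r = r^2 * 7 mod 41 = 7^2 * 7 = 8*7 = 15
  bit 2 = 1: r = r^2 * 7 mod 41 = 15^2 * 7 = 20*7 = 17
  bit 3 = 1: r = r^2 * 7 mod 41 = 17^2 * 7 = 2*7 = 14
  -> A = 14
B = 7^9 mod 41  (bits of 9 = 1001)
  bit 0 = 1: r = r^2 * 7 mod 41 = 1^2 * 7 = 1*7 = 7
  bit 1 = 0: r = r^2 mod 41 = 7^2 = 8
  bit 2 = 0: r = r^2 mod 41 = 8^2 = 23
  bit 3 = 1: r = r^2 * 7 mod 41 = 23^2 * 7 = 37*7 = 13
  -> B = 13
s = B^a = 13^15 mod 41  (bits of 15 = 1111)
  bit 0 = 1: r = r^2 * 13 mod 41 = 1^2 * 13 = 1*13 = 13
  bit 1 = 1: r = r^2 * 13 mod 41 = 13^2 * 13 = 5*13 = 24
  bit 2 = 1: r = r^2 * 13 mod 41 = 24^2 * 13 = 2*13 = 26
  bit 3 = 1: r = r^2 * 13 mod 41 = 26^2 * 13 = 20*13 = 14
  -> s = B^a = 14

Answer: 14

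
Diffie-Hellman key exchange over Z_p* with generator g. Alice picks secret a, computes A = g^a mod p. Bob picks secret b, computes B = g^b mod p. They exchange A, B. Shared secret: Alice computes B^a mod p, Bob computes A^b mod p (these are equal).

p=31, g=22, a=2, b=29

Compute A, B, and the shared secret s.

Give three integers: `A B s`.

A = 22^2 mod 31  (bits of 2 = 10)
  bit 0 = 1: r = r^2 * 22 mod 31 = 1^2 * 22 = 1*22 = 22
  bit 1 = 0: r = r^2 mod 31 = 22^2 = 19
  -> A = 19
B = 22^29 mod 31  (bits of 29 = 11101)
  bit 0 = 1: r = r^2 * 22 mod 31 = 1^2 * 22 = 1*22 = 22
  bit 1 = 1: r = r^2 * 22 mod 31 = 22^2 * 22 = 19*22 = 15
  bit 2 = 1: r = r^2 * 22 mod 31 = 15^2 * 22 = 8*22 = 21
  bit 3 = 0: r = r^2 mod 31 = 21^2 = 7
  bit 4 = 1: r = r^2 * 22 mod 31 = 7^2 * 22 = 18*22 = 24
  -> B = 24
s = B^a = 24^2 mod 31  (bits of 2 = 10)
  bit 0 = 1: r = r^2 * 24 mod 31 = 1^2 * 24 = 1*24 = 24
  bit 1 = 0: r = r^2 mod 31 = 24^2 = 18
  -> s = B^a = 18

Answer: 19 24 18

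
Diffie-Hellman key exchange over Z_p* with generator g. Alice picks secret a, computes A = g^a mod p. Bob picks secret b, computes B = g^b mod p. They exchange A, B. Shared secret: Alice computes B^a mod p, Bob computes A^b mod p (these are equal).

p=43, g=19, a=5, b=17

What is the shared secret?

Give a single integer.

A = 19^5 mod 43  (bits of 5 = 101)
  bit 0 = 1: r = r^2 * 19 mod 43 = 1^2 * 19 = 1*19 = 19
  bit 1 = 0: r = r^2 mod 43 = 19^2 = 17
  bit 2 = 1: r = r^2 * 19 mod 43 = 17^2 * 19 = 31*19 = 30
  -> A = 30
B = 19^17 mod 43  (bits of 17 = 10001)
  bit 0 = 1: r = r^2 * 19 mod 43 = 1^2 * 19 = 1*19 = 19
  bit 1 = 0: r = r^2 mod 43 = 19^2 = 17
  bit 2 = 0: r = r^2 mod 43 = 17^2 = 31
  bit 3 = 0: r = r^2 mod 43 = 31^2 = 15
  bit 4 = 1: r = r^2 * 19 mod 43 = 15^2 * 19 = 10*19 = 18
  -> B = 18
s = B^a = 18^5 mod 43  (bits of 5 = 101)
  bit 0 = 1: r = r^2 * 18 mod 43 = 1^2 * 18 = 1*18 = 18
  bit 1 = 0: r = r^2 mod 43 = 18^2 = 23
  bit 2 = 1: r = r^2 * 18 mod 43 = 23^2 * 18 = 13*18 = 19
  -> s = B^a = 19

Answer: 19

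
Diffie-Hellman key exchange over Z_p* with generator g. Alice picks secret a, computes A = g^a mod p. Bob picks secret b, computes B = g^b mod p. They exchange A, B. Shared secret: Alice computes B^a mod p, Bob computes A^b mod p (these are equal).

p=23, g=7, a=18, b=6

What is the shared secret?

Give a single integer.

Answer: 8

Derivation:
A = 7^18 mod 23  (bits of 18 = 10010)
  bit 0 = 1: r = r^2 * 7 mod 23 = 1^2 * 7 = 1*7 = 7
  bit 1 = 0: r = r^2 mod 23 = 7^2 = 3
  bit 2 = 0: r = r^2 mod 23 = 3^2 = 9
  bit 3 = 1: r = r^2 * 7 mod 23 = 9^2 * 7 = 12*7 = 15
  bit 4 = 0: r = r^2 mod 23 = 15^2 = 18
  -> A = 18
B = 7^6 mod 23  (bits of 6 = 110)
  bit 0 = 1: r = r^2 * 7 mod 23 = 1^2 * 7 = 1*7 = 7
  bit 1 = 1: r = r^2 * 7 mod 23 = 7^2 * 7 = 3*7 = 21
  bit 2 = 0: r = r^2 mod 23 = 21^2 = 4
  -> B = 4
s = B^a = 4^18 mod 23  (bits of 18 = 10010)
  bit 0 = 1: r = r^2 * 4 mod 23 = 1^2 * 4 = 1*4 = 4
  bit 1 = 0: r = r^2 mod 23 = 4^2 = 16
  bit 2 = 0: r = r^2 mod 23 = 16^2 = 3
  bit 3 = 1: r = r^2 * 4 mod 23 = 3^2 * 4 = 9*4 = 13
  bit 4 = 0: r = r^2 mod 23 = 13^2 = 8
  -> s = B^a = 8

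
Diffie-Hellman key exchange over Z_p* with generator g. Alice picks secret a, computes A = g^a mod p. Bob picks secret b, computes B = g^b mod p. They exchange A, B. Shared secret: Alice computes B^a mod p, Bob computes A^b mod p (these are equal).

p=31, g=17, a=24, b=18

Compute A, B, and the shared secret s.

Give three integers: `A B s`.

Answer: 4 16 2

Derivation:
A = 17^24 mod 31  (bits of 24 = 11000)
  bit 0 = 1: r = r^2 * 17 mod 31 = 1^2 * 17 = 1*17 = 17
  bit 1 = 1: r = r^2 * 17 mod 31 = 17^2 * 17 = 10*17 = 15
  bit 2 = 0: r = r^2 mod 31 = 15^2 = 8
  bit 3 = 0: r = r^2 mod 31 = 8^2 = 2
  bit 4 = 0: r = r^2 mod 31 = 2^2 = 4
  -> A = 4
B = 17^18 mod 31  (bits of 18 = 10010)
  bit 0 = 1: r = r^2 * 17 mod 31 = 1^2 * 17 = 1*17 = 17
  bit 1 = 0: r = r^2 mod 31 = 17^2 = 10
  bit 2 = 0: r = r^2 mod 31 = 10^2 = 7
  bit 3 = 1: r = r^2 * 17 mod 31 = 7^2 * 17 = 18*17 = 27
  bit 4 = 0: r = r^2 mod 31 = 27^2 = 16
  -> B = 16
s = B^a = 16^24 mod 31  (bits of 24 = 11000)
  bit 0 = 1: r = r^2 * 16 mod 31 = 1^2 * 16 = 1*16 = 16
  bit 1 = 1: r = r^2 * 16 mod 31 = 16^2 * 16 = 8*16 = 4
  bit 2 = 0: r = r^2 mod 31 = 4^2 = 16
  bit 3 = 0: r = r^2 mod 31 = 16^2 = 8
  bit 4 = 0: r = r^2 mod 31 = 8^2 = 2
  -> s = B^a = 2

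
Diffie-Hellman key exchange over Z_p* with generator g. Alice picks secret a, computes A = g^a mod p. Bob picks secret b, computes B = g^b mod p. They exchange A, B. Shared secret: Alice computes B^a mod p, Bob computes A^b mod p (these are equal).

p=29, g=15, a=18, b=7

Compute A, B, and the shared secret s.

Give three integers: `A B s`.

Answer: 9 17 28

Derivation:
A = 15^18 mod 29  (bits of 18 = 10010)
  bit 0 = 1: r = r^2 * 15 mod 29 = 1^2 * 15 = 1*15 = 15
  bit 1 = 0: r = r^2 mod 29 = 15^2 = 22
  bit 2 = 0: r = r^2 mod 29 = 22^2 = 20
  bit 3 = 1: r = r^2 * 15 mod 29 = 20^2 * 15 = 23*15 = 26
  bit 4 = 0: r = r^2 mod 29 = 26^2 = 9
  -> A = 9
B = 15^7 mod 29  (bits of 7 = 111)
  bit 0 = 1: r = r^2 * 15 mod 29 = 1^2 * 15 = 1*15 = 15
  bit 1 = 1: r = r^2 * 15 mod 29 = 15^2 * 15 = 22*15 = 11
  bit 2 = 1: r = r^2 * 15 mod 29 = 11^2 * 15 = 5*15 = 17
  -> B = 17
s = B^a = 17^18 mod 29  (bits of 18 = 10010)
  bit 0 = 1: r = r^2 * 17 mod 29 = 1^2 * 17 = 1*17 = 17
  bit 1 = 0: r = r^2 mod 29 = 17^2 = 28
  bit 2 = 0: r = r^2 mod 29 = 28^2 = 1
  bit 3 = 1: r = r^2 * 17 mod 29 = 1^2 * 17 = 1*17 = 17
  bit 4 = 0: r = r^2 mod 29 = 17^2 = 28
  -> s = B^a = 28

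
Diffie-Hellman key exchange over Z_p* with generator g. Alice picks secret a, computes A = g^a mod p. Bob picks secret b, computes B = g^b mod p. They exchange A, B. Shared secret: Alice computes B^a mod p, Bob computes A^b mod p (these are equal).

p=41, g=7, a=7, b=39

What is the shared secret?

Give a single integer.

Answer: 29

Derivation:
A = 7^7 mod 41  (bits of 7 = 111)
  bit 0 = 1: r = r^2 * 7 mod 41 = 1^2 * 7 = 1*7 = 7
  bit 1 = 1: r = r^2 * 7 mod 41 = 7^2 * 7 = 8*7 = 15
  bit 2 = 1: r = r^2 * 7 mod 41 = 15^2 * 7 = 20*7 = 17
  -> A = 17
B = 7^39 mod 41  (bits of 39 = 100111)
  bit 0 = 1: r = r^2 * 7 mod 41 = 1^2 * 7 = 1*7 = 7
  bit 1 = 0: r = r^2 mod 41 = 7^2 = 8
  bit 2 = 0: r = r^2 mod 41 = 8^2 = 23
  bit 3 = 1: r = r^2 * 7 mod 41 = 23^2 * 7 = 37*7 = 13
  bit 4 = 1: r = r^2 * 7 mod 41 = 13^2 * 7 = 5*7 = 35
  bit 5 = 1: r = r^2 * 7 mod 41 = 35^2 * 7 = 36*7 = 6
  -> B = 6
s = B^a = 6^7 mod 41  (bits of 7 = 111)
  bit 0 = 1: r = r^2 * 6 mod 41 = 1^2 * 6 = 1*6 = 6
  bit 1 = 1: r = r^2 * 6 mod 41 = 6^2 * 6 = 36*6 = 11
  bit 2 = 1: r = r^2 * 6 mod 41 = 11^2 * 6 = 39*6 = 29
  -> s = B^a = 29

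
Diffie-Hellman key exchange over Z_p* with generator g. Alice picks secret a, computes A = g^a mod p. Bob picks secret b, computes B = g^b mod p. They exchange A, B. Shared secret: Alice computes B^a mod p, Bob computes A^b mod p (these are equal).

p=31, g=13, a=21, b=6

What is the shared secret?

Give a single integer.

A = 13^21 mod 31  (bits of 21 = 10101)
  bit 0 = 1: r = r^2 * 13 mod 31 = 1^2 * 13 = 1*13 = 13
  bit 1 = 0: r = r^2 mod 31 = 13^2 = 14
  bit 2 = 1: r = r^2 * 13 mod 31 = 14^2 * 13 = 10*13 = 6
  bit 3 = 0: r = r^2 mod 31 = 6^2 = 5
  bit 4 = 1: r = r^2 * 13 mod 31 = 5^2 * 13 = 25*13 = 15
  -> A = 15
B = 13^6 mod 31  (bits of 6 = 110)
  bit 0 = 1: r = r^2 * 13 mod 31 = 1^2 * 13 = 1*13 = 13
  bit 1 = 1: r = r^2 * 13 mod 31 = 13^2 * 13 = 14*13 = 27
  bit 2 = 0: r = r^2 mod 31 = 27^2 = 16
  -> B = 16
s = B^a = 16^21 mod 31  (bits of 21 = 10101)
  bit 0 = 1: r = r^2 * 16 mod 31 = 1^2 * 16 = 1*16 = 16
  bit 1 = 0: r = r^2 mod 31 = 16^2 = 8
  bit 2 = 1: r = r^2 * 16 mod 31 = 8^2 * 16 = 2*16 = 1
  bit 3 = 0: r = r^2 mod 31 = 1^2 = 1
  bit 4 = 1: r = r^2 * 16 mod 31 = 1^2 * 16 = 1*16 = 16
  -> s = B^a = 16

Answer: 16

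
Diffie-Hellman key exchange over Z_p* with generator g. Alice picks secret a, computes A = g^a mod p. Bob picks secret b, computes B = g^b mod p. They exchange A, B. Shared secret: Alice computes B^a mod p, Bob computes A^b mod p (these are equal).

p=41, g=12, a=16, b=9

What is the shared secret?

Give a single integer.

A = 12^16 mod 41  (bits of 16 = 10000)
  bit 0 = 1: r = r^2 * 12 mod 41 = 1^2 * 12 = 1*12 = 12
  bit 1 = 0: r = r^2 mod 41 = 12^2 = 21
  bit 2 = 0: r = r^2 mod 41 = 21^2 = 31
  bit 3 = 0: r = r^2 mod 41 = 31^2 = 18
  bit 4 = 0: r = r^2 mod 41 = 18^2 = 37
  -> A = 37
B = 12^9 mod 41  (bits of 9 = 1001)
  bit 0 = 1: r = r^2 * 12 mod 41 = 1^2 * 12 = 1*12 = 12
  bit 1 = 0: r = r^2 mod 41 = 12^2 = 21
  bit 2 = 0: r = r^2 mod 41 = 21^2 = 31
  bit 3 = 1: r = r^2 * 12 mod 41 = 31^2 * 12 = 18*12 = 11
  -> B = 11
s = B^a = 11^16 mod 41  (bits of 16 = 10000)
  bit 0 = 1: r = r^2 * 11 mod 41 = 1^2 * 11 = 1*11 = 11
  bit 1 = 0: r = r^2 mod 41 = 11^2 = 39
  bit 2 = 0: r = r^2 mod 41 = 39^2 = 4
  bit 3 = 0: r = r^2 mod 41 = 4^2 = 16
  bit 4 = 0: r = r^2 mod 41 = 16^2 = 10
  -> s = B^a = 10

Answer: 10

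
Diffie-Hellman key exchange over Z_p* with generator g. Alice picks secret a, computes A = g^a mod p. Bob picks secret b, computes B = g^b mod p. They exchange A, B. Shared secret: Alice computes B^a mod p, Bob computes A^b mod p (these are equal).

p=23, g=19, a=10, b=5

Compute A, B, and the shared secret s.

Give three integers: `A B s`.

Answer: 6 11 2

Derivation:
A = 19^10 mod 23  (bits of 10 = 1010)
  bit 0 = 1: r = r^2 * 19 mod 23 = 1^2 * 19 = 1*19 = 19
  bit 1 = 0: r = r^2 mod 23 = 19^2 = 16
  bit 2 = 1: r = r^2 * 19 mod 23 = 16^2 * 19 = 3*19 = 11
  bit 3 = 0: r = r^2 mod 23 = 11^2 = 6
  -> A = 6
B = 19^5 mod 23  (bits of 5 = 101)
  bit 0 = 1: r = r^2 * 19 mod 23 = 1^2 * 19 = 1*19 = 19
  bit 1 = 0: r = r^2 mod 23 = 19^2 = 16
  bit 2 = 1: r = r^2 * 19 mod 23 = 16^2 * 19 = 3*19 = 11
  -> B = 11
s = B^a = 11^10 mod 23  (bits of 10 = 1010)
  bit 0 = 1: r = r^2 * 11 mod 23 = 1^2 * 11 = 1*11 = 11
  bit 1 = 0: r = r^2 mod 23 = 11^2 = 6
  bit 2 = 1: r = r^2 * 11 mod 23 = 6^2 * 11 = 13*11 = 5
  bit 3 = 0: r = r^2 mod 23 = 5^2 = 2
  -> s = B^a = 2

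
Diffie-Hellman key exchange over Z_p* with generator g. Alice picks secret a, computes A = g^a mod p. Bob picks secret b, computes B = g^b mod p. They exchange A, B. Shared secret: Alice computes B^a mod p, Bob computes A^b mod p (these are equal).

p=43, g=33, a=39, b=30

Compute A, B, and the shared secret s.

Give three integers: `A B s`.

Answer: 39 41 16

Derivation:
A = 33^39 mod 43  (bits of 39 = 100111)
  bit 0 = 1: r = r^2 * 33 mod 43 = 1^2 * 33 = 1*33 = 33
  bit 1 = 0: r = r^2 mod 43 = 33^2 = 14
  bit 2 = 0: r = r^2 mod 43 = 14^2 = 24
  bit 3 = 1: r = r^2 * 33 mod 43 = 24^2 * 33 = 17*33 = 2
  bit 4 = 1: r = r^2 * 33 mod 43 = 2^2 * 33 = 4*33 = 3
  bit 5 = 1: r = r^2 * 33 mod 43 = 3^2 * 33 = 9*33 = 39
  -> A = 39
B = 33^30 mod 43  (bits of 30 = 11110)
  bit 0 = 1: r = r^2 * 33 mod 43 = 1^2 * 33 = 1*33 = 33
  bit 1 = 1: r = r^2 * 33 mod 43 = 33^2 * 33 = 14*33 = 32
  bit 2 = 1: r = r^2 * 33 mod 43 = 32^2 * 33 = 35*33 = 37
  bit 3 = 1: r = r^2 * 33 mod 43 = 37^2 * 33 = 36*33 = 27
  bit 4 = 0: r = r^2 mod 43 = 27^2 = 41
  -> B = 41
s = B^a = 41^39 mod 43  (bits of 39 = 100111)
  bit 0 = 1: r = r^2 * 41 mod 43 = 1^2 * 41 = 1*41 = 41
  bit 1 = 0: r = r^2 mod 43 = 41^2 = 4
  bit 2 = 0: r = r^2 mod 43 = 4^2 = 16
  bit 3 = 1: r = r^2 * 41 mod 43 = 16^2 * 41 = 41*41 = 4
  bit 4 = 1: r = r^2 * 41 mod 43 = 4^2 * 41 = 16*41 = 11
  bit 5 = 1: r = r^2 * 41 mod 43 = 11^2 * 41 = 35*41 = 16
  -> s = B^a = 16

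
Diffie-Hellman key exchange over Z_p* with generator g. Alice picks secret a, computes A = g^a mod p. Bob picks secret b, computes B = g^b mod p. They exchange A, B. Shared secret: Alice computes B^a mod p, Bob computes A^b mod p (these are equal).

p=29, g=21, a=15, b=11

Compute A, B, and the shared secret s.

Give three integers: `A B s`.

Answer: 8 26 3

Derivation:
A = 21^15 mod 29  (bits of 15 = 1111)
  bit 0 = 1: r = r^2 * 21 mod 29 = 1^2 * 21 = 1*21 = 21
  bit 1 = 1: r = r^2 * 21 mod 29 = 21^2 * 21 = 6*21 = 10
  bit 2 = 1: r = r^2 * 21 mod 29 = 10^2 * 21 = 13*21 = 12
  bit 3 = 1: r = r^2 * 21 mod 29 = 12^2 * 21 = 28*21 = 8
  -> A = 8
B = 21^11 mod 29  (bits of 11 = 1011)
  bit 0 = 1: r = r^2 * 21 mod 29 = 1^2 * 21 = 1*21 = 21
  bit 1 = 0: r = r^2 mod 29 = 21^2 = 6
  bit 2 = 1: r = r^2 * 21 mod 29 = 6^2 * 21 = 7*21 = 2
  bit 3 = 1: r = r^2 * 21 mod 29 = 2^2 * 21 = 4*21 = 26
  -> B = 26
s = B^a = 26^15 mod 29  (bits of 15 = 1111)
  bit 0 = 1: r = r^2 * 26 mod 29 = 1^2 * 26 = 1*26 = 26
  bit 1 = 1: r = r^2 * 26 mod 29 = 26^2 * 26 = 9*26 = 2
  bit 2 = 1: r = r^2 * 26 mod 29 = 2^2 * 26 = 4*26 = 17
  bit 3 = 1: r = r^2 * 26 mod 29 = 17^2 * 26 = 28*26 = 3
  -> s = B^a = 3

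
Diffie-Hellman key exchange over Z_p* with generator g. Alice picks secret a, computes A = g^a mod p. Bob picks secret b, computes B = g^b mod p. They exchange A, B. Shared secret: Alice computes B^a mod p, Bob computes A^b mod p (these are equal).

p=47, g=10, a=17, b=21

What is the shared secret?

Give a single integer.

A = 10^17 mod 47  (bits of 17 = 10001)
  bit 0 = 1: r = r^2 * 10 mod 47 = 1^2 * 10 = 1*10 = 10
  bit 1 = 0: r = r^2 mod 47 = 10^2 = 6
  bit 2 = 0: r = r^2 mod 47 = 6^2 = 36
  bit 3 = 0: r = r^2 mod 47 = 36^2 = 27
  bit 4 = 1: r = r^2 * 10 mod 47 = 27^2 * 10 = 24*10 = 5
  -> A = 5
B = 10^21 mod 47  (bits of 21 = 10101)
  bit 0 = 1: r = r^2 * 10 mod 47 = 1^2 * 10 = 1*10 = 10
  bit 1 = 0: r = r^2 mod 47 = 10^2 = 6
  bit 2 = 1: r = r^2 * 10 mod 47 = 6^2 * 10 = 36*10 = 31
  bit 3 = 0: r = r^2 mod 47 = 31^2 = 21
  bit 4 = 1: r = r^2 * 10 mod 47 = 21^2 * 10 = 18*10 = 39
  -> B = 39
s = B^a = 39^17 mod 47  (bits of 17 = 10001)
  bit 0 = 1: r = r^2 * 39 mod 47 = 1^2 * 39 = 1*39 = 39
  bit 1 = 0: r = r^2 mod 47 = 39^2 = 17
  bit 2 = 0: r = r^2 mod 47 = 17^2 = 7
  bit 3 = 0: r = r^2 mod 47 = 7^2 = 2
  bit 4 = 1: r = r^2 * 39 mod 47 = 2^2 * 39 = 4*39 = 15
  -> s = B^a = 15

Answer: 15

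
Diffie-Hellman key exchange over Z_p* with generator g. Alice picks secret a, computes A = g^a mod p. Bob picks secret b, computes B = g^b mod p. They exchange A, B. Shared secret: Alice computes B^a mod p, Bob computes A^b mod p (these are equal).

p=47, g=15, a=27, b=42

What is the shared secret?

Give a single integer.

A = 15^27 mod 47  (bits of 27 = 11011)
  bit 0 = 1: r = r^2 * 15 mod 47 = 1^2 * 15 = 1*15 = 15
  bit 1 = 1: r = r^2 * 15 mod 47 = 15^2 * 15 = 37*15 = 38
  bit 2 = 0: r = r^2 mod 47 = 38^2 = 34
  bit 3 = 1: r = r^2 * 15 mod 47 = 34^2 * 15 = 28*15 = 44
  bit 4 = 1: r = r^2 * 15 mod 47 = 44^2 * 15 = 9*15 = 41
  -> A = 41
B = 15^42 mod 47  (bits of 42 = 101010)
  bit 0 = 1: r = r^2 * 15 mod 47 = 1^2 * 15 = 1*15 = 15
  bit 1 = 0: r = r^2 mod 47 = 15^2 = 37
  bit 2 = 1: r = r^2 * 15 mod 47 = 37^2 * 15 = 6*15 = 43
  bit 3 = 0: r = r^2 mod 47 = 43^2 = 16
  bit 4 = 1: r = r^2 * 15 mod 47 = 16^2 * 15 = 21*15 = 33
  bit 5 = 0: r = r^2 mod 47 = 33^2 = 8
  -> B = 8
s = B^a = 8^27 mod 47  (bits of 27 = 11011)
  bit 0 = 1: r = r^2 * 8 mod 47 = 1^2 * 8 = 1*8 = 8
  bit 1 = 1: r = r^2 * 8 mod 47 = 8^2 * 8 = 17*8 = 42
  bit 2 = 0: r = r^2 mod 47 = 42^2 = 25
  bit 3 = 1: r = r^2 * 8 mod 47 = 25^2 * 8 = 14*8 = 18
  bit 4 = 1: r = r^2 * 8 mod 47 = 18^2 * 8 = 42*8 = 7
  -> s = B^a = 7

Answer: 7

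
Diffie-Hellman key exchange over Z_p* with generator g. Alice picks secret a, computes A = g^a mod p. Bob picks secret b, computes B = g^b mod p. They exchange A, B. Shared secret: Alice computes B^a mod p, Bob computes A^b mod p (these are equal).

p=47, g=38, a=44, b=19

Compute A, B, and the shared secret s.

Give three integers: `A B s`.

A = 38^44 mod 47  (bits of 44 = 101100)
  bit 0 = 1: r = r^2 * 38 mod 47 = 1^2 * 38 = 1*38 = 38
  bit 1 = 0: r = r^2 mod 47 = 38^2 = 34
  bit 2 = 1: r = r^2 * 38 mod 47 = 34^2 * 38 = 28*38 = 30
  bit 3 = 1: r = r^2 * 38 mod 47 = 30^2 * 38 = 7*38 = 31
  bit 4 = 0: r = r^2 mod 47 = 31^2 = 21
  bit 5 = 0: r = r^2 mod 47 = 21^2 = 18
  -> A = 18
B = 38^19 mod 47  (bits of 19 = 10011)
  bit 0 = 1: r = r^2 * 38 mod 47 = 1^2 * 38 = 1*38 = 38
  bit 1 = 0: r = r^2 mod 47 = 38^2 = 34
  bit 2 = 0: r = r^2 mod 47 = 34^2 = 28
  bit 3 = 1: r = r^2 * 38 mod 47 = 28^2 * 38 = 32*38 = 41
  bit 4 = 1: r = r^2 * 38 mod 47 = 41^2 * 38 = 36*38 = 5
  -> B = 5
s = B^a = 5^44 mod 47  (bits of 44 = 101100)
  bit 0 = 1: r = r^2 * 5 mod 47 = 1^2 * 5 = 1*5 = 5
  bit 1 = 0: r = r^2 mod 47 = 5^2 = 25
  bit 2 = 1: r = r^2 * 5 mod 47 = 25^2 * 5 = 14*5 = 23
  bit 3 = 1: r = r^2 * 5 mod 47 = 23^2 * 5 = 12*5 = 13
  bit 4 = 0: r = r^2 mod 47 = 13^2 = 28
  bit 5 = 0: r = r^2 mod 47 = 28^2 = 32
  -> s = B^a = 32

Answer: 18 5 32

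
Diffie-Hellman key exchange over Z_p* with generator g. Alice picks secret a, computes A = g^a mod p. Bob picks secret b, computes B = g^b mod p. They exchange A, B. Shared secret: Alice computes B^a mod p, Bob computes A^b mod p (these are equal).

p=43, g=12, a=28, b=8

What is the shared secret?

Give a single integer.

Answer: 36

Derivation:
A = 12^28 mod 43  (bits of 28 = 11100)
  bit 0 = 1: r = r^2 * 12 mod 43 = 1^2 * 12 = 1*12 = 12
  bit 1 = 1: r = r^2 * 12 mod 43 = 12^2 * 12 = 15*12 = 8
  bit 2 = 1: r = r^2 * 12 mod 43 = 8^2 * 12 = 21*12 = 37
  bit 3 = 0: r = r^2 mod 43 = 37^2 = 36
  bit 4 = 0: r = r^2 mod 43 = 36^2 = 6
  -> A = 6
B = 12^8 mod 43  (bits of 8 = 1000)
  bit 0 = 1: r = r^2 * 12 mod 43 = 1^2 * 12 = 1*12 = 12
  bit 1 = 0: r = r^2 mod 43 = 12^2 = 15
  bit 2 = 0: r = r^2 mod 43 = 15^2 = 10
  bit 3 = 0: r = r^2 mod 43 = 10^2 = 14
  -> B = 14
s = B^a = 14^28 mod 43  (bits of 28 = 11100)
  bit 0 = 1: r = r^2 * 14 mod 43 = 1^2 * 14 = 1*14 = 14
  bit 1 = 1: r = r^2 * 14 mod 43 = 14^2 * 14 = 24*14 = 35
  bit 2 = 1: r = r^2 * 14 mod 43 = 35^2 * 14 = 21*14 = 36
  bit 3 = 0: r = r^2 mod 43 = 36^2 = 6
  bit 4 = 0: r = r^2 mod 43 = 6^2 = 36
  -> s = B^a = 36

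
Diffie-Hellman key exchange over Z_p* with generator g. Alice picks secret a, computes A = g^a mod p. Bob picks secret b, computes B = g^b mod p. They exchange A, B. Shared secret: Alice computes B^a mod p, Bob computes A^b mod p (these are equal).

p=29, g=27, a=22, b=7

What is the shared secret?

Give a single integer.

A = 27^22 mod 29  (bits of 22 = 10110)
  bit 0 = 1: r = r^2 * 27 mod 29 = 1^2 * 27 = 1*27 = 27
  bit 1 = 0: r = r^2 mod 29 = 27^2 = 4
  bit 2 = 1: r = r^2 * 27 mod 29 = 4^2 * 27 = 16*27 = 26
  bit 3 = 1: r = r^2 * 27 mod 29 = 26^2 * 27 = 9*27 = 11
  bit 4 = 0: r = r^2 mod 29 = 11^2 = 5
  -> A = 5
B = 27^7 mod 29  (bits of 7 = 111)
  bit 0 = 1: r = r^2 * 27 mod 29 = 1^2 * 27 = 1*27 = 27
  bit 1 = 1: r = r^2 * 27 mod 29 = 27^2 * 27 = 4*27 = 21
  bit 2 = 1: r = r^2 * 27 mod 29 = 21^2 * 27 = 6*27 = 17
  -> B = 17
s = B^a = 17^22 mod 29  (bits of 22 = 10110)
  bit 0 = 1: r = r^2 * 17 mod 29 = 1^2 * 17 = 1*17 = 17
  bit 1 = 0: r = r^2 mod 29 = 17^2 = 28
  bit 2 = 1: r = r^2 * 17 mod 29 = 28^2 * 17 = 1*17 = 17
  bit 3 = 1: r = r^2 * 17 mod 29 = 17^2 * 17 = 28*17 = 12
  bit 4 = 0: r = r^2 mod 29 = 12^2 = 28
  -> s = B^a = 28

Answer: 28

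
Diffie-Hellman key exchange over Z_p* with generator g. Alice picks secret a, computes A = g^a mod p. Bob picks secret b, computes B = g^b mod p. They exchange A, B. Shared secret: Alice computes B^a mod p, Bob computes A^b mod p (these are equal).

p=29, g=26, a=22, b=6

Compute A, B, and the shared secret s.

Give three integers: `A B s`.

Answer: 22 4 25

Derivation:
A = 26^22 mod 29  (bits of 22 = 10110)
  bit 0 = 1: r = r^2 * 26 mod 29 = 1^2 * 26 = 1*26 = 26
  bit 1 = 0: r = r^2 mod 29 = 26^2 = 9
  bit 2 = 1: r = r^2 * 26 mod 29 = 9^2 * 26 = 23*26 = 18
  bit 3 = 1: r = r^2 * 26 mod 29 = 18^2 * 26 = 5*26 = 14
  bit 4 = 0: r = r^2 mod 29 = 14^2 = 22
  -> A = 22
B = 26^6 mod 29  (bits of 6 = 110)
  bit 0 = 1: r = r^2 * 26 mod 29 = 1^2 * 26 = 1*26 = 26
  bit 1 = 1: r = r^2 * 26 mod 29 = 26^2 * 26 = 9*26 = 2
  bit 2 = 0: r = r^2 mod 29 = 2^2 = 4
  -> B = 4
s = B^a = 4^22 mod 29  (bits of 22 = 10110)
  bit 0 = 1: r = r^2 * 4 mod 29 = 1^2 * 4 = 1*4 = 4
  bit 1 = 0: r = r^2 mod 29 = 4^2 = 16
  bit 2 = 1: r = r^2 * 4 mod 29 = 16^2 * 4 = 24*4 = 9
  bit 3 = 1: r = r^2 * 4 mod 29 = 9^2 * 4 = 23*4 = 5
  bit 4 = 0: r = r^2 mod 29 = 5^2 = 25
  -> s = B^a = 25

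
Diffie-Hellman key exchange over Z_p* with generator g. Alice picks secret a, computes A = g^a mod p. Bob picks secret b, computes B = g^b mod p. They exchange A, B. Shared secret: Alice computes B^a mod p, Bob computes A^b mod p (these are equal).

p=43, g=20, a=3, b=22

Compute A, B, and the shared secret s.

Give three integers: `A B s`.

Answer: 2 23 41

Derivation:
A = 20^3 mod 43  (bits of 3 = 11)
  bit 0 = 1: r = r^2 * 20 mod 43 = 1^2 * 20 = 1*20 = 20
  bit 1 = 1: r = r^2 * 20 mod 43 = 20^2 * 20 = 13*20 = 2
  -> A = 2
B = 20^22 mod 43  (bits of 22 = 10110)
  bit 0 = 1: r = r^2 * 20 mod 43 = 1^2 * 20 = 1*20 = 20
  bit 1 = 0: r = r^2 mod 43 = 20^2 = 13
  bit 2 = 1: r = r^2 * 20 mod 43 = 13^2 * 20 = 40*20 = 26
  bit 3 = 1: r = r^2 * 20 mod 43 = 26^2 * 20 = 31*20 = 18
  bit 4 = 0: r = r^2 mod 43 = 18^2 = 23
  -> B = 23
s = B^a = 23^3 mod 43  (bits of 3 = 11)
  bit 0 = 1: r = r^2 * 23 mod 43 = 1^2 * 23 = 1*23 = 23
  bit 1 = 1: r = r^2 * 23 mod 43 = 23^2 * 23 = 13*23 = 41
  -> s = B^a = 41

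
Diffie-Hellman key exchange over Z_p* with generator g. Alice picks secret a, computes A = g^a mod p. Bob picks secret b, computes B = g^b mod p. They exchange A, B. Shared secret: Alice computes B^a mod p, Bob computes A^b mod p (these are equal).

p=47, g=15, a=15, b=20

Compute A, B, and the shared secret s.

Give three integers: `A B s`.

A = 15^15 mod 47  (bits of 15 = 1111)
  bit 0 = 1: r = r^2 * 15 mod 47 = 1^2 * 15 = 1*15 = 15
  bit 1 = 1: r = r^2 * 15 mod 47 = 15^2 * 15 = 37*15 = 38
  bit 2 = 1: r = r^2 * 15 mod 47 = 38^2 * 15 = 34*15 = 40
  bit 3 = 1: r = r^2 * 15 mod 47 = 40^2 * 15 = 2*15 = 30
  -> A = 30
B = 15^20 mod 47  (bits of 20 = 10100)
  bit 0 = 1: r = r^2 * 15 mod 47 = 1^2 * 15 = 1*15 = 15
  bit 1 = 0: r = r^2 mod 47 = 15^2 = 37
  bit 2 = 1: r = r^2 * 15 mod 47 = 37^2 * 15 = 6*15 = 43
  bit 3 = 0: r = r^2 mod 47 = 43^2 = 16
  bit 4 = 0: r = r^2 mod 47 = 16^2 = 21
  -> B = 21
s = B^a = 21^15 mod 47  (bits of 15 = 1111)
  bit 0 = 1: r = r^2 * 21 mod 47 = 1^2 * 21 = 1*21 = 21
  bit 1 = 1: r = r^2 * 21 mod 47 = 21^2 * 21 = 18*21 = 2
  bit 2 = 1: r = r^2 * 21 mod 47 = 2^2 * 21 = 4*21 = 37
  bit 3 = 1: r = r^2 * 21 mod 47 = 37^2 * 21 = 6*21 = 32
  -> s = B^a = 32

Answer: 30 21 32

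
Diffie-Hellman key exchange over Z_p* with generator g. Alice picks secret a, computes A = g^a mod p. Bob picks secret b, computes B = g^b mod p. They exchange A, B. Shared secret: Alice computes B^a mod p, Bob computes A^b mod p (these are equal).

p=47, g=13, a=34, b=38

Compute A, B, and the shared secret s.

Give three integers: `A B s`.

Answer: 21 14 32

Derivation:
A = 13^34 mod 47  (bits of 34 = 100010)
  bit 0 = 1: r = r^2 * 13 mod 47 = 1^2 * 13 = 1*13 = 13
  bit 1 = 0: r = r^2 mod 47 = 13^2 = 28
  bit 2 = 0: r = r^2 mod 47 = 28^2 = 32
  bit 3 = 0: r = r^2 mod 47 = 32^2 = 37
  bit 4 = 1: r = r^2 * 13 mod 47 = 37^2 * 13 = 6*13 = 31
  bit 5 = 0: r = r^2 mod 47 = 31^2 = 21
  -> A = 21
B = 13^38 mod 47  (bits of 38 = 100110)
  bit 0 = 1: r = r^2 * 13 mod 47 = 1^2 * 13 = 1*13 = 13
  bit 1 = 0: r = r^2 mod 47 = 13^2 = 28
  bit 2 = 0: r = r^2 mod 47 = 28^2 = 32
  bit 3 = 1: r = r^2 * 13 mod 47 = 32^2 * 13 = 37*13 = 11
  bit 4 = 1: r = r^2 * 13 mod 47 = 11^2 * 13 = 27*13 = 22
  bit 5 = 0: r = r^2 mod 47 = 22^2 = 14
  -> B = 14
s = B^a = 14^34 mod 47  (bits of 34 = 100010)
  bit 0 = 1: r = r^2 * 14 mod 47 = 1^2 * 14 = 1*14 = 14
  bit 1 = 0: r = r^2 mod 47 = 14^2 = 8
  bit 2 = 0: r = r^2 mod 47 = 8^2 = 17
  bit 3 = 0: r = r^2 mod 47 = 17^2 = 7
  bit 4 = 1: r = r^2 * 14 mod 47 = 7^2 * 14 = 2*14 = 28
  bit 5 = 0: r = r^2 mod 47 = 28^2 = 32
  -> s = B^a = 32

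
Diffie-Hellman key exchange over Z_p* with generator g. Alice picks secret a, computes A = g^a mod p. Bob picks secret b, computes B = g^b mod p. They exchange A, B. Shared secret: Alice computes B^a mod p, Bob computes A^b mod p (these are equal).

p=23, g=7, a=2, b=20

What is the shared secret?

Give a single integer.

Answer: 18

Derivation:
A = 7^2 mod 23  (bits of 2 = 10)
  bit 0 = 1: r = r^2 * 7 mod 23 = 1^2 * 7 = 1*7 = 7
  bit 1 = 0: r = r^2 mod 23 = 7^2 = 3
  -> A = 3
B = 7^20 mod 23  (bits of 20 = 10100)
  bit 0 = 1: r = r^2 * 7 mod 23 = 1^2 * 7 = 1*7 = 7
  bit 1 = 0: r = r^2 mod 23 = 7^2 = 3
  bit 2 = 1: r = r^2 * 7 mod 23 = 3^2 * 7 = 9*7 = 17
  bit 3 = 0: r = r^2 mod 23 = 17^2 = 13
  bit 4 = 0: r = r^2 mod 23 = 13^2 = 8
  -> B = 8
s = B^a = 8^2 mod 23  (bits of 2 = 10)
  bit 0 = 1: r = r^2 * 8 mod 23 = 1^2 * 8 = 1*8 = 8
  bit 1 = 0: r = r^2 mod 23 = 8^2 = 18
  -> s = B^a = 18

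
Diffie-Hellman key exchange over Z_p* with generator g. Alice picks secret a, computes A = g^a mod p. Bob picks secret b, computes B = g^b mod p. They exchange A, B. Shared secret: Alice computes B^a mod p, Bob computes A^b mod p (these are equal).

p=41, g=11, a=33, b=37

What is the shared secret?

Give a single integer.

A = 11^33 mod 41  (bits of 33 = 100001)
  bit 0 = 1: r = r^2 * 11 mod 41 = 1^2 * 11 = 1*11 = 11
  bit 1 = 0: r = r^2 mod 41 = 11^2 = 39
  bit 2 = 0: r = r^2 mod 41 = 39^2 = 4
  bit 3 = 0: r = r^2 mod 41 = 4^2 = 16
  bit 4 = 0: r = r^2 mod 41 = 16^2 = 10
  bit 5 = 1: r = r^2 * 11 mod 41 = 10^2 * 11 = 18*11 = 34
  -> A = 34
B = 11^37 mod 41  (bits of 37 = 100101)
  bit 0 = 1: r = r^2 * 11 mod 41 = 1^2 * 11 = 1*11 = 11
  bit 1 = 0: r = r^2 mod 41 = 11^2 = 39
  bit 2 = 0: r = r^2 mod 41 = 39^2 = 4
  bit 3 = 1: r = r^2 * 11 mod 41 = 4^2 * 11 = 16*11 = 12
  bit 4 = 0: r = r^2 mod 41 = 12^2 = 21
  bit 5 = 1: r = r^2 * 11 mod 41 = 21^2 * 11 = 31*11 = 13
  -> B = 13
s = B^a = 13^33 mod 41  (bits of 33 = 100001)
  bit 0 = 1: r = r^2 * 13 mod 41 = 1^2 * 13 = 1*13 = 13
  bit 1 = 0: r = r^2 mod 41 = 13^2 = 5
  bit 2 = 0: r = r^2 mod 41 = 5^2 = 25
  bit 3 = 0: r = r^2 mod 41 = 25^2 = 10
  bit 4 = 0: r = r^2 mod 41 = 10^2 = 18
  bit 5 = 1: r = r^2 * 13 mod 41 = 18^2 * 13 = 37*13 = 30
  -> s = B^a = 30

Answer: 30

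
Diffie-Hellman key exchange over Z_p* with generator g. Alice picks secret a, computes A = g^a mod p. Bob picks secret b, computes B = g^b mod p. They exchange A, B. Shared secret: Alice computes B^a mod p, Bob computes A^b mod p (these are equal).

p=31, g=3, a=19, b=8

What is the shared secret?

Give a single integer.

A = 3^19 mod 31  (bits of 19 = 10011)
  bit 0 = 1: r = r^2 * 3 mod 31 = 1^2 * 3 = 1*3 = 3
  bit 1 = 0: r = r^2 mod 31 = 3^2 = 9
  bit 2 = 0: r = r^2 mod 31 = 9^2 = 19
  bit 3 = 1: r = r^2 * 3 mod 31 = 19^2 * 3 = 20*3 = 29
  bit 4 = 1: r = r^2 * 3 mod 31 = 29^2 * 3 = 4*3 = 12
  -> A = 12
B = 3^8 mod 31  (bits of 8 = 1000)
  bit 0 = 1: r = r^2 * 3 mod 31 = 1^2 * 3 = 1*3 = 3
  bit 1 = 0: r = r^2 mod 31 = 3^2 = 9
  bit 2 = 0: r = r^2 mod 31 = 9^2 = 19
  bit 3 = 0: r = r^2 mod 31 = 19^2 = 20
  -> B = 20
s = B^a = 20^19 mod 31  (bits of 19 = 10011)
  bit 0 = 1: r = r^2 * 20 mod 31 = 1^2 * 20 = 1*20 = 20
  bit 1 = 0: r = r^2 mod 31 = 20^2 = 28
  bit 2 = 0: r = r^2 mod 31 = 28^2 = 9
  bit 3 = 1: r = r^2 * 20 mod 31 = 9^2 * 20 = 19*20 = 8
  bit 4 = 1: r = r^2 * 20 mod 31 = 8^2 * 20 = 2*20 = 9
  -> s = B^a = 9

Answer: 9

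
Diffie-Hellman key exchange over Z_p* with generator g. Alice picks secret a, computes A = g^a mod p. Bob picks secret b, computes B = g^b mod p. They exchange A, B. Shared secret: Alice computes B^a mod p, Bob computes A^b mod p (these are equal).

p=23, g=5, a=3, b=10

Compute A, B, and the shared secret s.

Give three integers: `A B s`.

Answer: 10 9 16

Derivation:
A = 5^3 mod 23  (bits of 3 = 11)
  bit 0 = 1: r = r^2 * 5 mod 23 = 1^2 * 5 = 1*5 = 5
  bit 1 = 1: r = r^2 * 5 mod 23 = 5^2 * 5 = 2*5 = 10
  -> A = 10
B = 5^10 mod 23  (bits of 10 = 1010)
  bit 0 = 1: r = r^2 * 5 mod 23 = 1^2 * 5 = 1*5 = 5
  bit 1 = 0: r = r^2 mod 23 = 5^2 = 2
  bit 2 = 1: r = r^2 * 5 mod 23 = 2^2 * 5 = 4*5 = 20
  bit 3 = 0: r = r^2 mod 23 = 20^2 = 9
  -> B = 9
s = B^a = 9^3 mod 23  (bits of 3 = 11)
  bit 0 = 1: r = r^2 * 9 mod 23 = 1^2 * 9 = 1*9 = 9
  bit 1 = 1: r = r^2 * 9 mod 23 = 9^2 * 9 = 12*9 = 16
  -> s = B^a = 16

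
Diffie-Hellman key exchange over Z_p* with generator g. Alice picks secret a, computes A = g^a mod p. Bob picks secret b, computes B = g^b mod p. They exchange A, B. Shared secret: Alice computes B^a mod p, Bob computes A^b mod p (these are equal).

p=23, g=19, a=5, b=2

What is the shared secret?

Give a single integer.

Answer: 6

Derivation:
A = 19^5 mod 23  (bits of 5 = 101)
  bit 0 = 1: r = r^2 * 19 mod 23 = 1^2 * 19 = 1*19 = 19
  bit 1 = 0: r = r^2 mod 23 = 19^2 = 16
  bit 2 = 1: r = r^2 * 19 mod 23 = 16^2 * 19 = 3*19 = 11
  -> A = 11
B = 19^2 mod 23  (bits of 2 = 10)
  bit 0 = 1: r = r^2 * 19 mod 23 = 1^2 * 19 = 1*19 = 19
  bit 1 = 0: r = r^2 mod 23 = 19^2 = 16
  -> B = 16
s = B^a = 16^5 mod 23  (bits of 5 = 101)
  bit 0 = 1: r = r^2 * 16 mod 23 = 1^2 * 16 = 1*16 = 16
  bit 1 = 0: r = r^2 mod 23 = 16^2 = 3
  bit 2 = 1: r = r^2 * 16 mod 23 = 3^2 * 16 = 9*16 = 6
  -> s = B^a = 6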